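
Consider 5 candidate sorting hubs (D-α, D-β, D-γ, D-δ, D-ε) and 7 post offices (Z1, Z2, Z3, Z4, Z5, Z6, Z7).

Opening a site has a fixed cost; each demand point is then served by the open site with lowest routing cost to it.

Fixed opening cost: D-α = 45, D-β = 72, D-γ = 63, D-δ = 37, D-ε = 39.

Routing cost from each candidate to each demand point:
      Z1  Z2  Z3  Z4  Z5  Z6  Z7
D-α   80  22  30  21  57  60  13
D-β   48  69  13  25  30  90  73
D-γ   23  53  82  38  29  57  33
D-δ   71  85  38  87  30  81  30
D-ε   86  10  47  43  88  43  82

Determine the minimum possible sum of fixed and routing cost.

Open {D-α, D-γ}: assign each demand point to its cheapest open site.
  Z1→D-γ 23, Z2→D-α 22, Z3→D-α 30, Z4→D-α 21, Z5→D-γ 29, Z6→D-γ 57, Z7→D-α 13
  routing cost 195, fixed 108 → total 303.
Compare {D-α, D-γ, D-ε}: routing cost 169 + fixed 147 = 316.
Compare {D-α, D-β}: routing cost 207 + fixed 117 = 324.
Compare {D-γ, D-ε}: routing cost 223 + fixed 102 = 325.
All other subsets cost ≥ 316. Minimum total cost: 303.

303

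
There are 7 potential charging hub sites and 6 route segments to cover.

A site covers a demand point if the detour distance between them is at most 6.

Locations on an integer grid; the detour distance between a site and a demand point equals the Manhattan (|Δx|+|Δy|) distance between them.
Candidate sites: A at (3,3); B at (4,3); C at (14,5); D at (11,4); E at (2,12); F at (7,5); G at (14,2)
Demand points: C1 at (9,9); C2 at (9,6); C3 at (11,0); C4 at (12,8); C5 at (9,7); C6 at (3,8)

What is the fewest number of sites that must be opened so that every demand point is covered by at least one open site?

Coverage sets (demand points within 6 of each site):
  A: {C6}
  B: {C6}
  C: {C2, C4}
  D: {C2, C3, C4, C5}
  E: {C6}
  F: {C1, C2, C5}
  G: {C3}
No 2 sites suffice: every size-2 union leaves at least one demand point uncovered.
But {A, D, F} covers everything, so the minimum is 3.

3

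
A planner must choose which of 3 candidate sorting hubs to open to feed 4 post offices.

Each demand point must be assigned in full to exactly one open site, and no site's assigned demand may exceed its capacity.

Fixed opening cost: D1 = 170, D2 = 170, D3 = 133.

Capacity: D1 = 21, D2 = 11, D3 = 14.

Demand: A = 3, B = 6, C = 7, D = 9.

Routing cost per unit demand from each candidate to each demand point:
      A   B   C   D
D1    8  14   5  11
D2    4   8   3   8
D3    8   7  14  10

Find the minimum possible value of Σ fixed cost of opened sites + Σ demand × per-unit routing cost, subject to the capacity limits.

503

Open {D1, D3}; cheapest assignment that respects the capacities:
  D1 (cap 21, load 19): A, C, D — cost 3×8 + 7×5 + 9×11 = 158
  D3 (cap 14, load 6): B — cost 6×7 = 42
  Shipping 200, fixed 303 → total 503.
  Any other capacity-feasible assignment to {D1, D3} ships for at least 200.
Compare {D1, D2}: its best feasible assignment gives total 534.
Compare {D1, D2, D3}: its best feasible assignment gives total 646.
Every other set of open sites that can feasibly serve all demand totals ≥ 534 even under its best assignment. Minimum: 503.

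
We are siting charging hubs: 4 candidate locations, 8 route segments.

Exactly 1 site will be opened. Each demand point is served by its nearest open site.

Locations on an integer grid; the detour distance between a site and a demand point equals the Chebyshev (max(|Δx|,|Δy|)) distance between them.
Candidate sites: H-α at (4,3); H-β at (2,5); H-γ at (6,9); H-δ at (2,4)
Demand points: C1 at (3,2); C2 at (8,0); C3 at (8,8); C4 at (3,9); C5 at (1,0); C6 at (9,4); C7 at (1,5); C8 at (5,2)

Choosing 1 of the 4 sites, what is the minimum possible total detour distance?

28

Open {H-α}.
  C1→H-α 1, C2→H-α 4, C3→H-α 5, C4→H-α 6, C5→H-α 3, C6→H-α 5, C7→H-α 3, C8→H-α 1  ⇒ total 28.
Compare {H-δ}: total 34.
Compare {H-β}: total 35.
No size-1 selection does better; minimum is 28.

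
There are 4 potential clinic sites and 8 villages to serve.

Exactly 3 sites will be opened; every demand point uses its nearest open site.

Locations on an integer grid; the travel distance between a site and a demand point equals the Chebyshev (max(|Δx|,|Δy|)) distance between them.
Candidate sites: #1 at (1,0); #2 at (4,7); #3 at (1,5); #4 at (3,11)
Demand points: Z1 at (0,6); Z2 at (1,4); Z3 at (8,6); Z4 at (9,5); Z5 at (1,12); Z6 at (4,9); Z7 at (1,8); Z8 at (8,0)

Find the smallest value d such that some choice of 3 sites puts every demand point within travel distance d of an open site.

7

Open {#1, #2, #3}.
  Farthest demand point is Z8 at travel distance 7 (to #1); all others are ≤ 7.
With {#1, #2, #4} the worst case is 7.
With {#1, #3, #4} the worst case is 7.
No size-3 selection achieves below 7.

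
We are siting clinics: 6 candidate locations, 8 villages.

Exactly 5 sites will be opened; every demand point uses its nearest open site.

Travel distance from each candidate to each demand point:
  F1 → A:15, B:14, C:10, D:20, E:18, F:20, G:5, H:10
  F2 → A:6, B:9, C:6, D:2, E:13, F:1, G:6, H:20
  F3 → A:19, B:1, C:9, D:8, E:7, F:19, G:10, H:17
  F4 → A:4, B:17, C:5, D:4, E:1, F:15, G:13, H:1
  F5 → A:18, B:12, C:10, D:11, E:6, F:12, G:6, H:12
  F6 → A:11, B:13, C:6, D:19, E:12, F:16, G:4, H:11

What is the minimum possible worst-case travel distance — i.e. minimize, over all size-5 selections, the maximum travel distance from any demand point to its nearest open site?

Open {F1, F2, F3, F4, F5}.
  Farthest demand point is C at travel distance 5 (to F4); all others are ≤ 5.
With {F1, F2, F3, F4, F6} the worst case is 5.
With {F2, F3, F4, F5, F6} the worst case is 5.
No size-5 selection achieves below 5.

5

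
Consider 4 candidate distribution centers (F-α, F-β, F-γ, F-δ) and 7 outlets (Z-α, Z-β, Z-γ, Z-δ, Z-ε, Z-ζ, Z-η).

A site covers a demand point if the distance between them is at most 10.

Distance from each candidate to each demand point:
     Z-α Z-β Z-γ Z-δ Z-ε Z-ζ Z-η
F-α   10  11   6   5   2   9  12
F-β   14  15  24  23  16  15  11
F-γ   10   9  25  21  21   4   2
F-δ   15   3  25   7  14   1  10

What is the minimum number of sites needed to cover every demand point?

Coverage sets (demand points within 10 of each site):
  F-α: {Z-α, Z-γ, Z-δ, Z-ε, Z-ζ}
  F-β: {}
  F-γ: {Z-α, Z-β, Z-ζ, Z-η}
  F-δ: {Z-β, Z-δ, Z-ζ, Z-η}
No single site covers all 7 demand points.
But {F-α, F-γ} covers everything, so the minimum is 2.

2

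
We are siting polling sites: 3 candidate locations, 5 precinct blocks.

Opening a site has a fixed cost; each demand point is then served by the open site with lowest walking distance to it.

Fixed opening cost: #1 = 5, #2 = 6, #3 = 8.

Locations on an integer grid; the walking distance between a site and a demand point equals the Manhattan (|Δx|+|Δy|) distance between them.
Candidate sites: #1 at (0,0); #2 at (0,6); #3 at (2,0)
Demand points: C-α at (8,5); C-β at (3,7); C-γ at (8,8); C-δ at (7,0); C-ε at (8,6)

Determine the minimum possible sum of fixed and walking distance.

49

Open {#1, #2}: assign each demand point to its cheapest open site.
  C-α→#2 9, C-β→#2 4, C-γ→#2 10, C-δ→#1 7, C-ε→#2 8
  walking distance 38, fixed 11 → total 49.
Compare {#2}: walking distance 44 + fixed 6 = 50.
Compare {#2, #3}: walking distance 36 + fixed 14 = 50.
Compare {#1, #2, #3}: walking distance 36 + fixed 19 = 55.
All other subsets cost ≥ 50. Minimum total cost: 49.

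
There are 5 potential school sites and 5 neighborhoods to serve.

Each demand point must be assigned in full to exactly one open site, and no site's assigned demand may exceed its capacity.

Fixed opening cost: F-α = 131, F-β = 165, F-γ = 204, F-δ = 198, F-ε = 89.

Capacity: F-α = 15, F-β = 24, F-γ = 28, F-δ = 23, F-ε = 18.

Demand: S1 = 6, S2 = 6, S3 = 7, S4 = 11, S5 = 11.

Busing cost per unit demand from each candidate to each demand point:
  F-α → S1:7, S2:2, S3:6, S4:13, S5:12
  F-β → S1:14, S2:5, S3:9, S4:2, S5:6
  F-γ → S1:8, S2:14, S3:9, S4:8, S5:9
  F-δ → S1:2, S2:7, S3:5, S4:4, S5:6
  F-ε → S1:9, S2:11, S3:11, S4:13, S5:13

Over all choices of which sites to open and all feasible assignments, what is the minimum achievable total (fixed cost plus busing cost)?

Open {F-β, F-δ}; cheapest assignment that respects the capacities:
  F-β (cap 24, load 22): S4, S5 — cost 11×2 + 11×6 = 88
  F-δ (cap 23, load 19): S1, S2, S3 — cost 6×2 + 6×7 + 7×5 = 89
  Shipping 177, fixed 363 → total 540.
  Any other capacity-feasible assignment to {F-β, F-δ} ships for at least 177.
Compare {F-β, F-ε}: its best feasible assignment gives total 566.
Compare {F-α, F-β, F-ε}: its best feasible assignment gives total 581.
Every other set of open sites that can feasibly serve all demand totals ≥ 566 even under its best assignment. Minimum: 540.

540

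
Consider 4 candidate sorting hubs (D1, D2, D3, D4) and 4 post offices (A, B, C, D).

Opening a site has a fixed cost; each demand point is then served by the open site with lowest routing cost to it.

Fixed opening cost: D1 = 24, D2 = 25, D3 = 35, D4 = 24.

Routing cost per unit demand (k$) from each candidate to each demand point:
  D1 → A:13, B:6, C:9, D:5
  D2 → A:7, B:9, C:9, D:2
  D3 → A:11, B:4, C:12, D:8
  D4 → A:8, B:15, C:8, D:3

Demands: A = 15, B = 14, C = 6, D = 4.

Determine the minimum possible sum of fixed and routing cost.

283

Open {D2, D3}: assign each demand point to its cheapest open site.
  A→D2 15×7=105, B→D3 14×4=56, C→D2 6×9=54, D→D2 4×2=8
  routing cost 223, fixed 60 → total 283.
Compare {D3, D4}: routing cost 236 + fixed 59 = 295.
Compare {D1, D2}: routing cost 251 + fixed 49 = 300.
Compare {D2, D3, D4}: routing cost 217 + fixed 84 = 301.
All other subsets cost ≥ 295. Minimum total cost: 283.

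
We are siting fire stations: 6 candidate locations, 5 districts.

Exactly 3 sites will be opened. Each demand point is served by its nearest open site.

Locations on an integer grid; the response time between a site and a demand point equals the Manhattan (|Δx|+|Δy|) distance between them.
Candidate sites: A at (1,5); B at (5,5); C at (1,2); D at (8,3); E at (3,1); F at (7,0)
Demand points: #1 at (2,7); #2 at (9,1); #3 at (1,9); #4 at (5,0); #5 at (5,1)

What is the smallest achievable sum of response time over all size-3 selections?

14

Open {A, E, F}.
  #1→A 3, #2→F 3, #3→A 4, #4→F 2, #5→E 2  ⇒ total 14.
Compare {A, B, F}: total 15.
Compare {A, C, F}: total 15.
No size-3 selection does better; minimum is 14.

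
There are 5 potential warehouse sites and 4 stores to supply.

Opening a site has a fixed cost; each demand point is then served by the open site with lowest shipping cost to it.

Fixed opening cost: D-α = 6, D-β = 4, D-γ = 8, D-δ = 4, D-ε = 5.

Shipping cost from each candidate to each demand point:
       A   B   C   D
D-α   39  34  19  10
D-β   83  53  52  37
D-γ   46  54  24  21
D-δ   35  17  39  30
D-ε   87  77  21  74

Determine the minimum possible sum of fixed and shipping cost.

Open {D-α, D-δ}: assign each demand point to its cheapest open site.
  A→D-δ 35, B→D-δ 17, C→D-α 19, D→D-α 10
  shipping cost 81, fixed 10 → total 91.
Compare {D-α, D-β, D-δ}: shipping cost 81 + fixed 14 = 95.
Compare {D-α, D-δ, D-ε}: shipping cost 81 + fixed 15 = 96.
Compare {D-α, D-γ, D-δ}: shipping cost 81 + fixed 18 = 99.
All other subsets cost ≥ 95. Minimum total cost: 91.

91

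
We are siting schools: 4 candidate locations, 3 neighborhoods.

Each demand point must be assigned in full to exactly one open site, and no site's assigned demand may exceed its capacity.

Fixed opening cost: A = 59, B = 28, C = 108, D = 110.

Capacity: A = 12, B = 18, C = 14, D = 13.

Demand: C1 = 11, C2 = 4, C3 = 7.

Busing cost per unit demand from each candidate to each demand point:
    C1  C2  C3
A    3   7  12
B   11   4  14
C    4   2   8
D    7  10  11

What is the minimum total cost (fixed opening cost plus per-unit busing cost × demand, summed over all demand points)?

234

Open {A, B}; cheapest assignment that respects the capacities:
  A (cap 12, load 11): C1 — cost 11×3 = 33
  B (cap 18, load 11): C2, C3 — cost 4×4 + 7×14 = 114
  Shipping 147, fixed 87 → total 234.
  Any other capacity-feasible assignment to {A, B} ships for at least 147.
Compare {A, C}: its best feasible assignment gives total 264.
Compare {A, B, C}: its best feasible assignment gives total 292.
Every other set of open sites that can feasibly serve all demand totals ≥ 264 even under its best assignment. Minimum: 234.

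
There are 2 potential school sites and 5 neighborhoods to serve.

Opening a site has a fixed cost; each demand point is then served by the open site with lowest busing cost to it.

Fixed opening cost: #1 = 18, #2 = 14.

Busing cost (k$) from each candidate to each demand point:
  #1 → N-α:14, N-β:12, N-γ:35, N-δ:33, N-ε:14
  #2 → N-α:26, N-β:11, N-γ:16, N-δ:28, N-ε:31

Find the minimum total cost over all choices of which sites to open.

Open {#1, #2}: assign each demand point to its cheapest open site.
  N-α→#1 14, N-β→#2 11, N-γ→#2 16, N-δ→#2 28, N-ε→#1 14
  busing cost 83, fixed 32 → total 115.
Compare {#1}: busing cost 108 + fixed 18 = 126.
Compare {#2}: busing cost 112 + fixed 14 = 126.

115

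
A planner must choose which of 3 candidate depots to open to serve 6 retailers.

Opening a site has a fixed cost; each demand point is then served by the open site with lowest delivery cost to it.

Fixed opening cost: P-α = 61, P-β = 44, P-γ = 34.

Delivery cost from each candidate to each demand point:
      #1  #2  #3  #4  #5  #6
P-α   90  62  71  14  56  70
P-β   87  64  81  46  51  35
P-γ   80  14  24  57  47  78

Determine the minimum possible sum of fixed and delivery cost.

324

Open {P-β, P-γ}: assign each demand point to its cheapest open site.
  #1→P-γ 80, #2→P-γ 14, #3→P-γ 24, #4→P-β 46, #5→P-γ 47, #6→P-β 35
  delivery cost 246, fixed 78 → total 324.
Compare {P-γ}: delivery cost 300 + fixed 34 = 334.
Compare {P-α, P-γ}: delivery cost 249 + fixed 95 = 344.
Compare {P-α, P-β, P-γ}: delivery cost 214 + fixed 139 = 353.
All other subsets cost ≥ 334. Minimum total cost: 324.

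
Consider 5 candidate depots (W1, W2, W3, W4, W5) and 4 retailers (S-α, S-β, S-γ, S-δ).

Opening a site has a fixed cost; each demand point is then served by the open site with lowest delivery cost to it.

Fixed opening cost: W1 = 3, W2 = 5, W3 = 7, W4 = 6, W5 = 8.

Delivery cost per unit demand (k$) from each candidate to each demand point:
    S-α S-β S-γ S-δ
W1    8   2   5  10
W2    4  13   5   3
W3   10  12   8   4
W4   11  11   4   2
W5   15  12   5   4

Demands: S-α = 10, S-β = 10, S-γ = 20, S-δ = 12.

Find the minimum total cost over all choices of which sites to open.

178

Open {W1, W2, W4}: assign each demand point to its cheapest open site.
  S-α→W2 10×4=40, S-β→W1 10×2=20, S-γ→W4 20×4=80, S-δ→W4 12×2=24
  delivery cost 164, fixed 14 → total 178.
Compare {W1, W2, W3, W4}: delivery cost 164 + fixed 21 = 185.
Compare {W1, W2, W4, W5}: delivery cost 164 + fixed 22 = 186.
Compare {W1, W2, W3, W4, W5}: delivery cost 164 + fixed 29 = 193.
All other subsets cost ≥ 185. Minimum total cost: 178.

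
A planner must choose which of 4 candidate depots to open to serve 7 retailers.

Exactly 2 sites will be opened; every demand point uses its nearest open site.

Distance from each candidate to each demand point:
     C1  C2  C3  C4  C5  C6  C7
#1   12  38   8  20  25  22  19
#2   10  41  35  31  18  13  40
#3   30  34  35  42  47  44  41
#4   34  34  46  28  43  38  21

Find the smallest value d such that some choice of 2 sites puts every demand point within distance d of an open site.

Open {#1, #3}.
  Farthest demand point is C2 at distance 34 (to #3); all others are ≤ 34.
With {#1, #4} the worst case is 34.
With {#2, #4} the worst case is 35.
No size-2 selection achieves below 34.

34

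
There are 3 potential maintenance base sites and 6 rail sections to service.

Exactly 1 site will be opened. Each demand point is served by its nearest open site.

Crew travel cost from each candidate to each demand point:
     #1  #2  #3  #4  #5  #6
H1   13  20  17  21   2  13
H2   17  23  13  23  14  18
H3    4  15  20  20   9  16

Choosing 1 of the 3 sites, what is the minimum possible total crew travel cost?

Open {H3}.
  #1→H3 4, #2→H3 15, #3→H3 20, #4→H3 20, #5→H3 9, #6→H3 16  ⇒ total 84.
Compare {H1}: total 86.
Compare {H2}: total 108.

84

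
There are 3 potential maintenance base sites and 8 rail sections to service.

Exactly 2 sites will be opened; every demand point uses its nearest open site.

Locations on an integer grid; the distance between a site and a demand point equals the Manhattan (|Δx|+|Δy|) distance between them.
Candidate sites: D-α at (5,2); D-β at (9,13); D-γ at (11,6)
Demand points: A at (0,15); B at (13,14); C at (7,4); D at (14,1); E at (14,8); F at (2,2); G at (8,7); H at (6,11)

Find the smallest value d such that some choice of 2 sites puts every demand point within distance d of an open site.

Open {D-α, D-β}.
  Farthest demand point is A at distance 11 (to D-β); all others are ≤ 11.
With {D-β, D-γ} the worst case is 13.
With {D-α, D-γ} the worst case is 18.
No size-2 selection achieves below 11.

11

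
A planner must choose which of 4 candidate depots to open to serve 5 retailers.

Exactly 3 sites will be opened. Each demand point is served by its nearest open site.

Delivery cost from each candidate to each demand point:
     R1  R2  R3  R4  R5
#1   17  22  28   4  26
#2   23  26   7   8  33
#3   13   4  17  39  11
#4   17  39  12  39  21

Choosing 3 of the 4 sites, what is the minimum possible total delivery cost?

Open {#1, #2, #3}.
  R1→#3 13, R2→#3 4, R3→#2 7, R4→#1 4, R5→#3 11  ⇒ total 39.
Compare {#2, #3, #4}: total 43.
Compare {#1, #3, #4}: total 44.
No size-3 selection does better; minimum is 39.

39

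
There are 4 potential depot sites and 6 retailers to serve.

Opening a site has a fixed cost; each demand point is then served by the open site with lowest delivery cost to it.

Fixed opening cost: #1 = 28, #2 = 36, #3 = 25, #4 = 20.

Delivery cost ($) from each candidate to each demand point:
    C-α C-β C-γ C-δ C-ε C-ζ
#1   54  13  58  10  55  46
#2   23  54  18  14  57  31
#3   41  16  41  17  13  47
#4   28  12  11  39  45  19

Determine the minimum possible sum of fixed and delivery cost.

145

Open {#3, #4}: assign each demand point to its cheapest open site.
  C-α→#4 28, C-β→#4 12, C-γ→#4 11, C-δ→#3 17, C-ε→#3 13, C-ζ→#4 19
  delivery cost 100, fixed 45 → total 145.
Compare {#1, #3, #4}: delivery cost 93 + fixed 73 = 166.
Compare {#1, #4}: delivery cost 125 + fixed 48 = 173.
Compare {#2, #3, #4}: delivery cost 92 + fixed 81 = 173.
All other subsets cost ≥ 166. Minimum total cost: 145.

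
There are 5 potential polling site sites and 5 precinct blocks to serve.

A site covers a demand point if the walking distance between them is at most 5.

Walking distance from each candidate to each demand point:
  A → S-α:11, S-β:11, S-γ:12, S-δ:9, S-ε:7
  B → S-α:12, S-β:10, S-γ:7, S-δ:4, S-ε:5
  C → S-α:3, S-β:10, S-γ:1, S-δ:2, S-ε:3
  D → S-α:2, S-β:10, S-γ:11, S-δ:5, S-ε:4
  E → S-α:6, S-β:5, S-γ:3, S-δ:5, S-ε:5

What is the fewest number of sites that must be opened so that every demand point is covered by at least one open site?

2

Coverage sets (demand points within 5 of each site):
  A: {}
  B: {S-δ, S-ε}
  C: {S-α, S-γ, S-δ, S-ε}
  D: {S-α, S-δ, S-ε}
  E: {S-β, S-γ, S-δ, S-ε}
No single site covers all 5 demand points.
But {C, E} covers everything, so the minimum is 2.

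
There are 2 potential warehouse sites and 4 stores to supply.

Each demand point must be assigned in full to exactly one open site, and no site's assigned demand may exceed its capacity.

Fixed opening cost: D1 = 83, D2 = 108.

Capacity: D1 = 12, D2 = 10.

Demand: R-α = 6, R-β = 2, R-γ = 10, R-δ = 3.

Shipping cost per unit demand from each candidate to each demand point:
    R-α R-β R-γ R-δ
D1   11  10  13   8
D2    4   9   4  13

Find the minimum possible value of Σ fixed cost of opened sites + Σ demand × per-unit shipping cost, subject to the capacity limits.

341

Open {D1, D2}; cheapest assignment that respects the capacities:
  D1 (cap 12, load 11): R-α, R-β, R-δ — cost 6×11 + 2×10 + 3×8 = 110
  D2 (cap 10, load 10): R-γ — cost 10×4 = 40
  Shipping 150, fixed 191 → total 341.
  Any other capacity-feasible assignment to {D1, D2} ships for at least 150.
Total demand is 21 and no other set of sites has combined capacity ≥ 21, so {D1, D2} is the only feasible choice of open sites. Minimum: 341.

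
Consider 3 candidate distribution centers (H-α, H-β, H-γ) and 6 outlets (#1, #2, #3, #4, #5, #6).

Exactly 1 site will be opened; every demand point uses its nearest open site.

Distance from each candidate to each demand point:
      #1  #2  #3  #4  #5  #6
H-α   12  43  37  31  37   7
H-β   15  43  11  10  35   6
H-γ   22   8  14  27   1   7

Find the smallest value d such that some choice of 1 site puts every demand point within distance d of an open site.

27

Open {H-γ}.
  Farthest demand point is #4 at distance 27 (to H-γ); all others are ≤ 27.
With {H-α} the worst case is 43.
With {H-β} the worst case is 43.
No size-1 selection achieves below 27.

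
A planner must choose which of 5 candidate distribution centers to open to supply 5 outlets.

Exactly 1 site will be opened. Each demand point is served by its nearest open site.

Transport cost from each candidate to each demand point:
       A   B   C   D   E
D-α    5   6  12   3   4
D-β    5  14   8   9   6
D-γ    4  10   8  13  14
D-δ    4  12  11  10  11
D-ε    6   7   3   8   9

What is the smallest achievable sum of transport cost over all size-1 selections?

30

Open {D-α}.
  A→D-α 5, B→D-α 6, C→D-α 12, D→D-α 3, E→D-α 4  ⇒ total 30.
Compare {D-ε}: total 33.
Compare {D-β}: total 42.
No size-1 selection does better; minimum is 30.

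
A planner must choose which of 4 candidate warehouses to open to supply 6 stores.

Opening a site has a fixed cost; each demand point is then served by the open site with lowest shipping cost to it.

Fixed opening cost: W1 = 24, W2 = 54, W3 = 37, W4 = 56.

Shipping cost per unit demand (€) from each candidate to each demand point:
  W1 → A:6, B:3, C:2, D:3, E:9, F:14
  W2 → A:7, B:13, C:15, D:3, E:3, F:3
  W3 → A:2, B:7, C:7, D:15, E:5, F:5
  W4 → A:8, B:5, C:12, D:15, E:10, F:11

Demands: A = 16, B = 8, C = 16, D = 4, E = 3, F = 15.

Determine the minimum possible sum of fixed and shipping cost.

Open {W1, W3}: assign each demand point to its cheapest open site.
  A→W3 16×2=32, B→W1 8×3=24, C→W1 16×2=32, D→W1 4×3=12, E→W3 3×5=15, F→W3 15×5=75
  shipping cost 190, fixed 61 → total 251.
Compare {W1, W2, W3}: shipping cost 154 + fixed 115 = 269.
Compare {W1, W2}: shipping cost 218 + fixed 78 = 296.
Compare {W1, W3, W4}: shipping cost 190 + fixed 117 = 307.
All other subsets cost ≥ 269. Minimum total cost: 251.

251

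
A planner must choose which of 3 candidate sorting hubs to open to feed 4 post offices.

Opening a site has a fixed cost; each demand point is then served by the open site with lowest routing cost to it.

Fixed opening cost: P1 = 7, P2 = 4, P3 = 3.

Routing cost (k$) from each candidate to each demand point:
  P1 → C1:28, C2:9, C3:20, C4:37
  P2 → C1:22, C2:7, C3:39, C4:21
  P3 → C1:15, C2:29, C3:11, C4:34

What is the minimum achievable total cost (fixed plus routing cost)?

61

Open {P2, P3}: assign each demand point to its cheapest open site.
  C1→P3 15, C2→P2 7, C3→P3 11, C4→P2 21
  routing cost 54, fixed 7 → total 61.
Compare {P1, P2, P3}: routing cost 54 + fixed 14 = 68.
Compare {P1, P3}: routing cost 69 + fixed 10 = 79.
Compare {P1, P2}: routing cost 70 + fixed 11 = 81.
All other subsets cost ≥ 68. Minimum total cost: 61.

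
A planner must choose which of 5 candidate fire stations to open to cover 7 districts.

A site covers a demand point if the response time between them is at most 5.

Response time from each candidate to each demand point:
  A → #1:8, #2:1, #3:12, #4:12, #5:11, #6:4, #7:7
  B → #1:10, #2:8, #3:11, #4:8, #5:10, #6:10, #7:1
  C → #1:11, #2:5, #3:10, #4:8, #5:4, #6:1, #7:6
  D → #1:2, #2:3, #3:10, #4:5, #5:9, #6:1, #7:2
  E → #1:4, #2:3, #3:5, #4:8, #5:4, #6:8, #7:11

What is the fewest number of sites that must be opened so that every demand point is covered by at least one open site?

Coverage sets (demand points within 5 of each site):
  A: {#2, #6}
  B: {#7}
  C: {#2, #5, #6}
  D: {#1, #2, #4, #6, #7}
  E: {#1, #2, #3, #5}
No single site covers all 7 demand points.
But {D, E} covers everything, so the minimum is 2.

2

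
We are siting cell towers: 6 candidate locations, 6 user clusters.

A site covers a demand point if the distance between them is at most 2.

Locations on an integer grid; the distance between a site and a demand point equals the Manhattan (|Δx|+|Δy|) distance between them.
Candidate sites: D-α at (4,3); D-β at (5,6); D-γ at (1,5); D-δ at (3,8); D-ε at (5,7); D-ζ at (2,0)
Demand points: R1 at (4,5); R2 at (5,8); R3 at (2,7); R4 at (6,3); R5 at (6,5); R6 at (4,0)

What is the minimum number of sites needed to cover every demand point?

Coverage sets (demand points within 2 of each site):
  D-α: {R1, R4}
  D-β: {R1, R2, R5}
  D-γ: {}
  D-δ: {R2, R3}
  D-ε: {R2}
  D-ζ: {R6}
No 3 sites suffice: every size-3 union leaves at least one demand point uncovered.
But {D-α, D-β, D-δ, D-ζ} covers everything, so the minimum is 4.

4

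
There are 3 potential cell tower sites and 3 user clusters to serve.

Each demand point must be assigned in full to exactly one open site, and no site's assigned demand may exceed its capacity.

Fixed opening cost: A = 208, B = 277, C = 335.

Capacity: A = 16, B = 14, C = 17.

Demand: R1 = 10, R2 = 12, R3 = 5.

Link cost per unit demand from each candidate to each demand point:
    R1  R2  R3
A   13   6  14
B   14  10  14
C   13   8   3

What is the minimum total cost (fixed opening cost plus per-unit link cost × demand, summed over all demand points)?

760

Open {A, C}; cheapest assignment that respects the capacities:
  A (cap 16, load 12): R2 — cost 12×6 = 72
  C (cap 17, load 15): R1, R3 — cost 10×13 + 5×3 = 145
  Shipping 217, fixed 543 → total 760.
  Any other capacity-feasible assignment to {A, C} ships for at least 217.
Compare {A, B}: its best feasible assignment gives total 805.
Compare {B, C}: its best feasible assignment gives total 863.
Every other set of open sites that can feasibly serve all demand totals ≥ 805 even under its best assignment. Minimum: 760.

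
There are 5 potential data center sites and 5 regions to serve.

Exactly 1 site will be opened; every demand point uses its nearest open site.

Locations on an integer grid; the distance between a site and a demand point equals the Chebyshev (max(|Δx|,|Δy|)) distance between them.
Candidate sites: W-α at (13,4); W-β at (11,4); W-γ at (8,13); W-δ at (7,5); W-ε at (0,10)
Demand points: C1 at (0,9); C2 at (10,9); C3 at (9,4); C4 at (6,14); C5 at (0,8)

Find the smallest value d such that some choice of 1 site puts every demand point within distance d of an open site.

Open {W-γ}.
  Farthest demand point is C3 at distance 9 (to W-γ); all others are ≤ 9.
With {W-δ} the worst case is 9.
With {W-ε} the worst case is 10.
No size-1 selection achieves below 9.

9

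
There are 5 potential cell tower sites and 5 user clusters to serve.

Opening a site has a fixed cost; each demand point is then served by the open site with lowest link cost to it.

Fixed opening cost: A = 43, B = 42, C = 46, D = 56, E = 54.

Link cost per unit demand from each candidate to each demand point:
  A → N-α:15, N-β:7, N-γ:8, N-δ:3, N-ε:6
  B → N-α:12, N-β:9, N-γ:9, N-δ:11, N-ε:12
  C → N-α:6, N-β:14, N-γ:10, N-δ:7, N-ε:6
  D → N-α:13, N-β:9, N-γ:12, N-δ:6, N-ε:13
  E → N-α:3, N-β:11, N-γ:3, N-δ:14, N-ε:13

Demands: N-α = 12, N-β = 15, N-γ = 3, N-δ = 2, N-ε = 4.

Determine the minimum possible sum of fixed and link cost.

277

Open {A, E}: assign each demand point to its cheapest open site.
  N-α→E 12×3=36, N-β→A 15×7=105, N-γ→E 3×3=9, N-δ→A 2×3=6, N-ε→A 4×6=24
  link cost 180, fixed 97 → total 277.
Compare {A, B, E}: link cost 180 + fixed 139 = 319.
Compare {A, C}: link cost 231 + fixed 89 = 320.
Compare {A, C, E}: link cost 180 + fixed 143 = 323.
All other subsets cost ≥ 319. Minimum total cost: 277.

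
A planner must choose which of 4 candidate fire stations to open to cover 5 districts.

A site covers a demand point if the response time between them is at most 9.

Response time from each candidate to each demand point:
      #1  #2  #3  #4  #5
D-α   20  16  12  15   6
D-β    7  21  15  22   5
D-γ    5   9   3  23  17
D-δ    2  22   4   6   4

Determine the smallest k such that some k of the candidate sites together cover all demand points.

Coverage sets (demand points within 9 of each site):
  D-α: {#5}
  D-β: {#1, #5}
  D-γ: {#1, #2, #3}
  D-δ: {#1, #3, #4, #5}
No single site covers all 5 demand points.
But {D-γ, D-δ} covers everything, so the minimum is 2.

2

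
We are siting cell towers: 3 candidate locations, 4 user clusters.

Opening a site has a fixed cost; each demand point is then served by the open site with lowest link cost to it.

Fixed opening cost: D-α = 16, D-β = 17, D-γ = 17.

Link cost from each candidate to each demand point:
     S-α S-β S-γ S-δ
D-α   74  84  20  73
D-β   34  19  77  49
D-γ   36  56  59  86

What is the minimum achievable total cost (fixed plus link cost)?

Open {D-α, D-β}: assign each demand point to its cheapest open site.
  S-α→D-β 34, S-β→D-β 19, S-γ→D-α 20, S-δ→D-β 49
  link cost 122, fixed 33 → total 155.
Compare {D-α, D-β, D-γ}: link cost 122 + fixed 50 = 172.
Compare {D-β, D-γ}: link cost 161 + fixed 34 = 195.
Compare {D-β}: link cost 179 + fixed 17 = 196.
All other subsets cost ≥ 172. Minimum total cost: 155.

155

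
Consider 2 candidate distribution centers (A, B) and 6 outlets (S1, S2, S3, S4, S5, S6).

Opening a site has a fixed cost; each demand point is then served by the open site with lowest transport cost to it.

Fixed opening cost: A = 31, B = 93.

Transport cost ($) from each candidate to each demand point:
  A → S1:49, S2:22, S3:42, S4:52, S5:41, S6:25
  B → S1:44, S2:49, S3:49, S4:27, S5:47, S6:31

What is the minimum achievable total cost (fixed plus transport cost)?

262

Open {A}: assign each demand point to its cheapest open site.
  S1→A 49, S2→A 22, S3→A 42, S4→A 52, S5→A 41, S6→A 25
  transport cost 231, fixed 31 → total 262.
Compare {A, B}: transport cost 201 + fixed 124 = 325.
Compare {B}: transport cost 247 + fixed 93 = 340.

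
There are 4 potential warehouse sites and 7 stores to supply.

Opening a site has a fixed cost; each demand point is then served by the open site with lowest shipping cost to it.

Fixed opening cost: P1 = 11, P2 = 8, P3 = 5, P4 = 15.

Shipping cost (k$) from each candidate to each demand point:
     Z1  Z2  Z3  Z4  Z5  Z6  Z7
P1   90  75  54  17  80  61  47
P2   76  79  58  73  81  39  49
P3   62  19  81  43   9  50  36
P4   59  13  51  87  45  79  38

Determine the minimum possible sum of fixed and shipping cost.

Open {P1, P2, P3}: assign each demand point to its cheapest open site.
  Z1→P3 62, Z2→P3 19, Z3→P1 54, Z4→P1 17, Z5→P3 9, Z6→P2 39, Z7→P3 36
  shipping cost 236, fixed 24 → total 260.
Compare {P1, P3}: shipping cost 247 + fixed 16 = 263.
Compare {P1, P2, P3, P4}: shipping cost 224 + fixed 39 = 263.
Compare {P1, P3, P4}: shipping cost 235 + fixed 31 = 266.
All other subsets cost ≥ 263. Minimum total cost: 260.

260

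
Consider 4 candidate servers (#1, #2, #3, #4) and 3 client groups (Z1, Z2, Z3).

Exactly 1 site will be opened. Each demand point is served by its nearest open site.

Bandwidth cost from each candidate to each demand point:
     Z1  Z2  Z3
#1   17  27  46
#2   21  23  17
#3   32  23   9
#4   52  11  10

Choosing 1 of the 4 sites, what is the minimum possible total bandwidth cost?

61

Open {#2}.
  Z1→#2 21, Z2→#2 23, Z3→#2 17  ⇒ total 61.
Compare {#3}: total 64.
Compare {#4}: total 73.
No size-1 selection does better; minimum is 61.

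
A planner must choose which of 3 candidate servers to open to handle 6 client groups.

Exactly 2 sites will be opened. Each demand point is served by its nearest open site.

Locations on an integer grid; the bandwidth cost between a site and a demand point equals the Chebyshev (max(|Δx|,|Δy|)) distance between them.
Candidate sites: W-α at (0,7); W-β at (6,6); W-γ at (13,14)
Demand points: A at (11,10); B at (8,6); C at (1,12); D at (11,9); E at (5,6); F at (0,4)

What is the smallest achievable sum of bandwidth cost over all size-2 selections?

Open {W-α, W-β}.
  A→W-β 5, B→W-β 2, C→W-α 5, D→W-β 5, E→W-β 1, F→W-α 3  ⇒ total 21.
Compare {W-β, W-γ}: total 24.
Compare {W-α, W-γ}: total 30.

21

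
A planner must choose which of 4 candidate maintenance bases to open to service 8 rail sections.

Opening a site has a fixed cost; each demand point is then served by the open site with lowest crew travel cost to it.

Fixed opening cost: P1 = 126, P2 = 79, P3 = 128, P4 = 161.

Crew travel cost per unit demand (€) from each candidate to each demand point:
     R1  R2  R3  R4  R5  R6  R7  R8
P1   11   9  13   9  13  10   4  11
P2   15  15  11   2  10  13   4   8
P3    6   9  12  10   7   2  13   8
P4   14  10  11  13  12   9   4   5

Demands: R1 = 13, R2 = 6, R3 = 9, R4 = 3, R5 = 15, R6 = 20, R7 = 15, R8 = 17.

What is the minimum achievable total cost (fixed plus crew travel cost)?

785

Open {P2, P3}: assign each demand point to its cheapest open site.
  R1→P3 13×6=78, R2→P3 6×9=54, R3→P2 9×11=99, R4→P2 3×2=6, R5→P3 15×7=105, R6→P3 20×2=40, R7→P2 15×4=60, R8→P2 17×8=136
  crew travel cost 578, fixed 207 → total 785.
Compare {P3, P4}: crew travel cost 551 + fixed 289 = 840.
Compare {P1, P3}: crew travel cost 608 + fixed 254 = 862.
Compare {P3}: crew travel cost 746 + fixed 128 = 874.
All other subsets cost ≥ 840. Minimum total cost: 785.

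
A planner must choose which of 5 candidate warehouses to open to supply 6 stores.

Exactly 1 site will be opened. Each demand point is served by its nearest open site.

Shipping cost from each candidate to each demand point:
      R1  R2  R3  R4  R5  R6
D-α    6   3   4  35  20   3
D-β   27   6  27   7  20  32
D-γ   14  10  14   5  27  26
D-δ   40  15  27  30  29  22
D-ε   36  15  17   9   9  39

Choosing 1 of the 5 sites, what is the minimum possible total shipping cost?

Open {D-α}.
  R1→D-α 6, R2→D-α 3, R3→D-α 4, R4→D-α 35, R5→D-α 20, R6→D-α 3  ⇒ total 71.
Compare {D-γ}: total 96.
Compare {D-β}: total 119.
No size-1 selection does better; minimum is 71.

71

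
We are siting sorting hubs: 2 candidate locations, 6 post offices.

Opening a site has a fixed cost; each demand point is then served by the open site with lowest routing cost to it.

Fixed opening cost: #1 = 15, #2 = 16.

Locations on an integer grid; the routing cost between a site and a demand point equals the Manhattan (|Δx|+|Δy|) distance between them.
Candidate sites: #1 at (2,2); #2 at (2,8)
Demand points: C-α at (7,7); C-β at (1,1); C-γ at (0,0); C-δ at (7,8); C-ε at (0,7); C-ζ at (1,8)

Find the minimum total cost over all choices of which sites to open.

Open {#2}: assign each demand point to its cheapest open site.
  C-α→#2 6, C-β→#2 8, C-γ→#2 10, C-δ→#2 5, C-ε→#2 3, C-ζ→#2 1
  routing cost 33, fixed 16 → total 49.
Compare {#1, #2}: routing cost 21 + fixed 31 = 52.
Compare {#1}: routing cost 41 + fixed 15 = 56.

49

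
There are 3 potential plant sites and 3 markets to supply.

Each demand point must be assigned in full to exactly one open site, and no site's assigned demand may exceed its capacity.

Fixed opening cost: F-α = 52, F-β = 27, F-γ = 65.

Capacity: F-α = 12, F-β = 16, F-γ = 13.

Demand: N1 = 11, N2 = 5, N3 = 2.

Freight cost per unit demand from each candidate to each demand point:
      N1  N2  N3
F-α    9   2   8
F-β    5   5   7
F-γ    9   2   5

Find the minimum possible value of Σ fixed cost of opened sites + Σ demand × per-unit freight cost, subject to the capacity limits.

Open {F-α, F-β}; cheapest assignment that respects the capacities:
  F-α (cap 12, load 5): N2 — cost 5×2 = 10
  F-β (cap 16, load 13): N1, N3 — cost 11×5 + 2×7 = 69
  Shipping 79, fixed 79 → total 158.
  Any other capacity-feasible assignment to {F-α, F-β} ships for at least 79.
Compare {F-β, F-γ}: its best feasible assignment gives total 167.
Compare {F-α, F-β, F-γ}: its best feasible assignment gives total 219.
Every other set of open sites that can feasibly serve all demand totals ≥ 167 even under its best assignment. Minimum: 158.

158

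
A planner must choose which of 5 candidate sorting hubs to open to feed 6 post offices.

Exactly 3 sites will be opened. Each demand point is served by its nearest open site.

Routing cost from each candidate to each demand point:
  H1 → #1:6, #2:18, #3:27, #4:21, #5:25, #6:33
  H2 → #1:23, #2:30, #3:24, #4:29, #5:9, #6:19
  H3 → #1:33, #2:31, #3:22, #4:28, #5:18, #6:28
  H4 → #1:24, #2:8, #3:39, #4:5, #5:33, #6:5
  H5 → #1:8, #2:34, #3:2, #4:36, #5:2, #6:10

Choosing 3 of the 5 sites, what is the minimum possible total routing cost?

28

Open {H1, H4, H5}.
  #1→H1 6, #2→H4 8, #3→H5 2, #4→H4 5, #5→H5 2, #6→H4 5  ⇒ total 28.
Compare {H2, H4, H5}: total 30.
Compare {H3, H4, H5}: total 30.
No size-3 selection does better; minimum is 28.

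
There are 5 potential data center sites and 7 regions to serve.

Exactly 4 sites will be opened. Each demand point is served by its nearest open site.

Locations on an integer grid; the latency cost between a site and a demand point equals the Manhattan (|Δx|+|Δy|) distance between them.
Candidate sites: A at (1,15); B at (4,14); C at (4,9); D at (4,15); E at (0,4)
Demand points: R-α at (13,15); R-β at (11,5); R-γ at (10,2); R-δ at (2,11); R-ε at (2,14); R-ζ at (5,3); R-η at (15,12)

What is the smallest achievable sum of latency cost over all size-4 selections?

Open {B, C, D, E}.
  R-α→D 9, R-β→C 11, R-γ→E 12, R-δ→C 4, R-ε→B 2, R-ζ→E 6, R-η→B 13  ⇒ total 57.
Compare {A, B, C, E}: total 58.
Compare {A, C, D, E}: total 58.
No size-4 selection does better; minimum is 57.

57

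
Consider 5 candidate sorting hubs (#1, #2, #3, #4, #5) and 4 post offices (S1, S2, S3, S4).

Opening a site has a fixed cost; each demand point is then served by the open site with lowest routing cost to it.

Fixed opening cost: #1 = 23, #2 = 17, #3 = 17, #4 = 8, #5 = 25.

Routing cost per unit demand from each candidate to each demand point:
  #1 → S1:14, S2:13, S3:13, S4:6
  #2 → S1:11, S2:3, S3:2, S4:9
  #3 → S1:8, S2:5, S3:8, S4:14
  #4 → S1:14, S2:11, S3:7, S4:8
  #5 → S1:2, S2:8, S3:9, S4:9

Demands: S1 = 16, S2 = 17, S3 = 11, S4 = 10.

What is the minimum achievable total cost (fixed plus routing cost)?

Open {#1, #2, #5}: assign each demand point to its cheapest open site.
  S1→#5 16×2=32, S2→#2 17×3=51, S3→#2 11×2=22, S4→#1 10×6=60
  routing cost 165, fixed 65 → total 230.
Compare {#2, #4, #5}: routing cost 185 + fixed 50 = 235.
Compare {#2, #5}: routing cost 195 + fixed 42 = 237.
Compare {#1, #2, #4, #5}: routing cost 165 + fixed 73 = 238.
All other subsets cost ≥ 235. Minimum total cost: 230.

230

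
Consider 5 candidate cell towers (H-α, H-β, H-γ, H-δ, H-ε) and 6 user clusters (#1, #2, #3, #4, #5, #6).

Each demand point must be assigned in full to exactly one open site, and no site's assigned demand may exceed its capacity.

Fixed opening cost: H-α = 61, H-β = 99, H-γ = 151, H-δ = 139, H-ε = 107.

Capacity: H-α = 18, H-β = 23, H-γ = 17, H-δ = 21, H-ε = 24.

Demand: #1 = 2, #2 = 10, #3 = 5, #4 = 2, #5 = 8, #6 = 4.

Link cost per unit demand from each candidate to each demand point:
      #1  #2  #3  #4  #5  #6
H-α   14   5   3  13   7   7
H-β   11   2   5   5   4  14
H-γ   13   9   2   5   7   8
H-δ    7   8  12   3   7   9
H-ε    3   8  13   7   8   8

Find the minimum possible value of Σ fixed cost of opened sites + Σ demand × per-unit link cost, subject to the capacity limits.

287

Open {H-α, H-β}; cheapest assignment that respects the capacities:
  H-α (cap 18, load 9): #3, #6 — cost 5×3 + 4×7 = 43
  H-β (cap 23, load 22): #1, #2, #4, #5 — cost 2×11 + 10×2 + 2×5 + 8×4 = 84
  Shipping 127, fixed 160 → total 287.
  Any other capacity-feasible assignment to {H-α, H-β} ships for at least 127.
Compare {H-β, H-ε}: its best feasible assignment gives total 335.
Compare {H-α, H-ε}: its best feasible assignment gives total 349.
Every other set of open sites that can feasibly serve all demand totals ≥ 335 even under its best assignment. Minimum: 287.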